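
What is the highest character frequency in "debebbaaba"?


Input: debebbaaba
Character counts:
  'a': 3
  'b': 4
  'd': 1
  'e': 2
Maximum frequency: 4

4


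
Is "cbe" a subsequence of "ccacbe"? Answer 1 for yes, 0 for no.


Check if "cbe" is a subsequence of "ccacbe"
Greedy scan:
  Position 0 ('c'): matches sub[0] = 'c'
  Position 1 ('c'): no match needed
  Position 2 ('a'): no match needed
  Position 3 ('c'): no match needed
  Position 4 ('b'): matches sub[1] = 'b'
  Position 5 ('e'): matches sub[2] = 'e'
All 3 characters matched => is a subsequence

1


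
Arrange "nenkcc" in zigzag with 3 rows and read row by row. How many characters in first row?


Zigzag "nenkcc" into 3 rows:
Placing characters:
  'n' => row 0
  'e' => row 1
  'n' => row 2
  'k' => row 1
  'c' => row 0
  'c' => row 1
Rows:
  Row 0: "nc"
  Row 1: "ekc"
  Row 2: "n"
First row length: 2

2


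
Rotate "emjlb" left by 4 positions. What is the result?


Input: "emjlb", rotate left by 4
First 4 characters: "emjl"
Remaining characters: "b"
Concatenate remaining + first: "b" + "emjl" = "bemjl"

bemjl


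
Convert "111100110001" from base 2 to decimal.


Input: "111100110001" in base 2
Positional expansion:
  Digit '1' (value 1) x 2^11 = 2048
  Digit '1' (value 1) x 2^10 = 1024
  Digit '1' (value 1) x 2^9 = 512
  Digit '1' (value 1) x 2^8 = 256
  Digit '0' (value 0) x 2^7 = 0
  Digit '0' (value 0) x 2^6 = 0
  Digit '1' (value 1) x 2^5 = 32
  Digit '1' (value 1) x 2^4 = 16
  Digit '0' (value 0) x 2^3 = 0
  Digit '0' (value 0) x 2^2 = 0
  Digit '0' (value 0) x 2^1 = 0
  Digit '1' (value 1) x 2^0 = 1
Sum = 3889

3889


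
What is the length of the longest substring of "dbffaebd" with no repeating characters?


Input: "dbffaebd"
Sliding window (track last position of each char):
  Position 0 ('d'): window [0,0] length 1 -- new best
  Position 1 ('b'): window [0,1] length 2 -- new best
  Position 2 ('f'): window [0,2] length 3 -- new best
  Position 3 ('f'): repeat (last at 2), move window start to 3
  Position 3 ('f'): window [3,3] length 1
  Position 4 ('a'): window [3,4] length 2
  Position 5 ('e'): window [3,5] length 3
  Position 6 ('b'): window [3,6] length 4 -- new best
  Position 7 ('d'): window [3,7] length 5 -- new best
Longest substring with no repeats: "faebd" with length 5

5


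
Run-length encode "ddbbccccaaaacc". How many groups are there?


Input: ddbbccccaaaacc
Scanning for consecutive runs:
  Group 1: 'd' x 2 (positions 0-1)
  Group 2: 'b' x 2 (positions 2-3)
  Group 3: 'c' x 4 (positions 4-7)
  Group 4: 'a' x 4 (positions 8-11)
  Group 5: 'c' x 2 (positions 12-13)
Total groups: 5

5


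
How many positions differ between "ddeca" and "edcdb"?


Comparing "ddeca" and "edcdb" position by position:
  Position 0: 'd' vs 'e' => DIFFER
  Position 1: 'd' vs 'd' => same
  Position 2: 'e' vs 'c' => DIFFER
  Position 3: 'c' vs 'd' => DIFFER
  Position 4: 'a' vs 'b' => DIFFER
Positions that differ: 4

4


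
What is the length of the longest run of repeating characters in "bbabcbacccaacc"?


Input: "bbabcbacccaacc"
Scanning for longest run:
  Position 1 ('b'): continues run of 'b', length=2
  Position 2 ('a'): new char, reset run to 1
  Position 3 ('b'): new char, reset run to 1
  Position 4 ('c'): new char, reset run to 1
  Position 5 ('b'): new char, reset run to 1
  Position 6 ('a'): new char, reset run to 1
  Position 7 ('c'): new char, reset run to 1
  Position 8 ('c'): continues run of 'c', length=2
  Position 9 ('c'): continues run of 'c', length=3
  Position 10 ('a'): new char, reset run to 1
  Position 11 ('a'): continues run of 'a', length=2
  Position 12 ('c'): new char, reset run to 1
  Position 13 ('c'): continues run of 'c', length=2
Longest run: 'c' with length 3

3


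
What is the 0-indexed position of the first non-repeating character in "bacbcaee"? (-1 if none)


Input: bacbcaee
Character frequencies:
  'a': 2
  'b': 2
  'c': 2
  'e': 2
Scanning left to right for freq == 1:
  Position 0 ('b'): freq=2, skip
  Position 1 ('a'): freq=2, skip
  Position 2 ('c'): freq=2, skip
  Position 3 ('b'): freq=2, skip
  Position 4 ('c'): freq=2, skip
  Position 5 ('a'): freq=2, skip
  Position 6 ('e'): freq=2, skip
  Position 7 ('e'): freq=2, skip
  No unique character found => answer = -1

-1


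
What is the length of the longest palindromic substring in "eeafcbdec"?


Input: "eeafcbdec"
Checking substrings for palindromes:
  [0:2] "ee" (len 2) => palindrome
Longest palindromic substring: "ee" with length 2

2


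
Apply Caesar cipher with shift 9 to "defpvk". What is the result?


Caesar cipher: shift "defpvk" by 9
  'd' (pos 3) + 9 = pos 12 = 'm'
  'e' (pos 4) + 9 = pos 13 = 'n'
  'f' (pos 5) + 9 = pos 14 = 'o'
  'p' (pos 15) + 9 = pos 24 = 'y'
  'v' (pos 21) + 9 = pos 4 = 'e'
  'k' (pos 10) + 9 = pos 19 = 't'
Result: mnoyet

mnoyet


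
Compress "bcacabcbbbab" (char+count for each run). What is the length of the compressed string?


Input: bcacabcbbbab
Runs:
  'b' x 1 => "b1"
  'c' x 1 => "c1"
  'a' x 1 => "a1"
  'c' x 1 => "c1"
  'a' x 1 => "a1"
  'b' x 1 => "b1"
  'c' x 1 => "c1"
  'b' x 3 => "b3"
  'a' x 1 => "a1"
  'b' x 1 => "b1"
Compressed: "b1c1a1c1a1b1c1b3a1b1"
Compressed length: 20

20


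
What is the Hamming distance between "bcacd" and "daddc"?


Comparing "bcacd" and "daddc" position by position:
  Position 0: 'b' vs 'd' => differ
  Position 1: 'c' vs 'a' => differ
  Position 2: 'a' vs 'd' => differ
  Position 3: 'c' vs 'd' => differ
  Position 4: 'd' vs 'c' => differ
Total differences (Hamming distance): 5

5


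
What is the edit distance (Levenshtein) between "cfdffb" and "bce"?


Computing edit distance: "cfdffb" -> "bce"
DP table:
           b    c    e
      0    1    2    3
  c   1    1    1    2
  f   2    2    2    2
  d   3    3    3    3
  f   4    4    4    4
  f   5    5    5    5
  b   6    5    6    6
Edit distance = dp[6][3] = 6

6


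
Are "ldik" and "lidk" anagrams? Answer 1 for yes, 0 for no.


Strings: "ldik", "lidk"
Sorted first:  dikl
Sorted second: dikl
Sorted forms match => anagrams

1


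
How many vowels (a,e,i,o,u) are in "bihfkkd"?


Input: bihfkkd
Checking each character:
  'b' at position 0: consonant
  'i' at position 1: vowel (running total: 1)
  'h' at position 2: consonant
  'f' at position 3: consonant
  'k' at position 4: consonant
  'k' at position 5: consonant
  'd' at position 6: consonant
Total vowels: 1

1


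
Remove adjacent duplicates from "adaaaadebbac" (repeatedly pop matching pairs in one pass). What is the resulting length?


Input: adaaaadebbac
Stack-based adjacent duplicate removal:
  Read 'a': push. Stack: a
  Read 'd': push. Stack: ad
  Read 'a': push. Stack: ada
  Read 'a': matches stack top 'a' => pop. Stack: ad
  Read 'a': push. Stack: ada
  Read 'a': matches stack top 'a' => pop. Stack: ad
  Read 'd': matches stack top 'd' => pop. Stack: a
  Read 'e': push. Stack: ae
  Read 'b': push. Stack: aeb
  Read 'b': matches stack top 'b' => pop. Stack: ae
  Read 'a': push. Stack: aea
  Read 'c': push. Stack: aeac
Final stack: "aeac" (length 4)

4


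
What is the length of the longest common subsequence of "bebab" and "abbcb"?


LCS of "bebab" and "abbcb"
DP table:
           a    b    b    c    b
      0    0    0    0    0    0
  b   0    0    1    1    1    1
  e   0    0    1    1    1    1
  b   0    0    1    2    2    2
  a   0    1    1    2    2    2
  b   0    1    2    2    2    3
LCS length = dp[5][5] = 3

3


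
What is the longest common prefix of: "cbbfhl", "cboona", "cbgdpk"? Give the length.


Words: cbbfhl, cboona, cbgdpk
  Position 0: all 'c' => match
  Position 1: all 'b' => match
  Position 2: ('b', 'o', 'g') => mismatch, stop
LCP = "cb" (length 2)

2


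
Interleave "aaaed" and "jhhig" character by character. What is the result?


Interleaving "aaaed" and "jhhig":
  Position 0: 'a' from first, 'j' from second => "aj"
  Position 1: 'a' from first, 'h' from second => "ah"
  Position 2: 'a' from first, 'h' from second => "ah"
  Position 3: 'e' from first, 'i' from second => "ei"
  Position 4: 'd' from first, 'g' from second => "dg"
Result: ajahaheidg

ajahaheidg


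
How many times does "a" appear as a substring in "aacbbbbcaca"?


Searching for "a" in "aacbbbbcaca"
Scanning each position:
  Position 0: "a" => MATCH
  Position 1: "a" => MATCH
  Position 2: "c" => no
  Position 3: "b" => no
  Position 4: "b" => no
  Position 5: "b" => no
  Position 6: "b" => no
  Position 7: "c" => no
  Position 8: "a" => MATCH
  Position 9: "c" => no
  Position 10: "a" => MATCH
Total occurrences: 4

4


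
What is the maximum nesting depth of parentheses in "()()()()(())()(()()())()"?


Input: "()()()()(())()(()()())()"
Tracking depth:
  Position 0 '(': depth becomes 1
  Position 1 ')': depth becomes 0
  Position 2 '(': depth becomes 1
  Position 3 ')': depth becomes 0
  Position 4 '(': depth becomes 1
  Position 5 ')': depth becomes 0
  Position 6 '(': depth becomes 1
  Position 7 ')': depth becomes 0
  Position 8 '(': depth becomes 1
  Position 9 '(': depth becomes 2
  Position 10 ')': depth becomes 1
  Position 11 ')': depth becomes 0
  Position 12 '(': depth becomes 1
  Position 13 ')': depth becomes 0
  Position 14 '(': depth becomes 1
  Position 15 '(': depth becomes 2
  Position 16 ')': depth becomes 1
  Position 17 '(': depth becomes 2
  Position 18 ')': depth becomes 1
  Position 19 '(': depth becomes 2
  Position 20 ')': depth becomes 1
  Position 21 ')': depth becomes 0
  Position 22 '(': depth becomes 1
  Position 23 ')': depth becomes 0
Maximum depth reached: 2

2


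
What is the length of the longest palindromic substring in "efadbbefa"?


Input: "efadbbefa"
Checking substrings for palindromes:
  [4:6] "bb" (len 2) => palindrome
Longest palindromic substring: "bb" with length 2

2


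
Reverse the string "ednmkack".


Input: ednmkack
Reading characters right to left:
  Position 7: 'k'
  Position 6: 'c'
  Position 5: 'a'
  Position 4: 'k'
  Position 3: 'm'
  Position 2: 'n'
  Position 1: 'd'
  Position 0: 'e'
Reversed: kcakmnde

kcakmnde


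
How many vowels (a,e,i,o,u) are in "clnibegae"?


Input: clnibegae
Checking each character:
  'c' at position 0: consonant
  'l' at position 1: consonant
  'n' at position 2: consonant
  'i' at position 3: vowel (running total: 1)
  'b' at position 4: consonant
  'e' at position 5: vowel (running total: 2)
  'g' at position 6: consonant
  'a' at position 7: vowel (running total: 3)
  'e' at position 8: vowel (running total: 4)
Total vowels: 4

4


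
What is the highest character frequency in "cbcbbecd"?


Input: cbcbbecd
Character counts:
  'b': 3
  'c': 3
  'd': 1
  'e': 1
Maximum frequency: 3

3


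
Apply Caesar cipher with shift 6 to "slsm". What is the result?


Caesar cipher: shift "slsm" by 6
  's' (pos 18) + 6 = pos 24 = 'y'
  'l' (pos 11) + 6 = pos 17 = 'r'
  's' (pos 18) + 6 = pos 24 = 'y'
  'm' (pos 12) + 6 = pos 18 = 's'
Result: yrys

yrys


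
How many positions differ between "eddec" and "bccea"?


Comparing "eddec" and "bccea" position by position:
  Position 0: 'e' vs 'b' => DIFFER
  Position 1: 'd' vs 'c' => DIFFER
  Position 2: 'd' vs 'c' => DIFFER
  Position 3: 'e' vs 'e' => same
  Position 4: 'c' vs 'a' => DIFFER
Positions that differ: 4

4


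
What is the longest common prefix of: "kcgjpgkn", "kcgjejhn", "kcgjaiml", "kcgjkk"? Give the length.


Words: kcgjpgkn, kcgjejhn, kcgjaiml, kcgjkk
  Position 0: all 'k' => match
  Position 1: all 'c' => match
  Position 2: all 'g' => match
  Position 3: all 'j' => match
  Position 4: ('p', 'e', 'a', 'k') => mismatch, stop
LCP = "kcgj" (length 4)

4


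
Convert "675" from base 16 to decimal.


Input: "675" in base 16
Positional expansion:
  Digit '6' (value 6) x 16^2 = 1536
  Digit '7' (value 7) x 16^1 = 112
  Digit '5' (value 5) x 16^0 = 5
Sum = 1653

1653


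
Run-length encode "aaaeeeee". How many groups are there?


Input: aaaeeeee
Scanning for consecutive runs:
  Group 1: 'a' x 3 (positions 0-2)
  Group 2: 'e' x 5 (positions 3-7)
Total groups: 2

2


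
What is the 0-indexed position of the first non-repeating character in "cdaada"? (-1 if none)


Input: cdaada
Character frequencies:
  'a': 3
  'c': 1
  'd': 2
Scanning left to right for freq == 1:
  Position 0 ('c'): unique! => answer = 0

0


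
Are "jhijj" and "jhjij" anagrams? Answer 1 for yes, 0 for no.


Strings: "jhijj", "jhjij"
Sorted first:  hijjj
Sorted second: hijjj
Sorted forms match => anagrams

1


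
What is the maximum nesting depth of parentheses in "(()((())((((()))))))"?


Input: "(()((())((((()))))))"
Tracking depth:
  Position 0 '(': depth becomes 1
  Position 1 '(': depth becomes 2
  Position 2 ')': depth becomes 1
  Position 3 '(': depth becomes 2
  Position 4 '(': depth becomes 3
  Position 5 '(': depth becomes 4
  Position 6 ')': depth becomes 3
  Position 7 ')': depth becomes 2
  Position 8 '(': depth becomes 3
  Position 9 '(': depth becomes 4
  Position 10 '(': depth becomes 5
  Position 11 '(': depth becomes 6
  Position 12 '(': depth becomes 7
  Position 13 ')': depth becomes 6
  Position 14 ')': depth becomes 5
  Position 15 ')': depth becomes 4
  Position 16 ')': depth becomes 3
  Position 17 ')': depth becomes 2
  Position 18 ')': depth becomes 1
  Position 19 ')': depth becomes 0
Maximum depth reached: 7

7


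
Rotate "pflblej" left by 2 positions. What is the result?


Input: "pflblej", rotate left by 2
First 2 characters: "pf"
Remaining characters: "lblej"
Concatenate remaining + first: "lblej" + "pf" = "lblejpf"

lblejpf


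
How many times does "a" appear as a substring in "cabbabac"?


Searching for "a" in "cabbabac"
Scanning each position:
  Position 0: "c" => no
  Position 1: "a" => MATCH
  Position 2: "b" => no
  Position 3: "b" => no
  Position 4: "a" => MATCH
  Position 5: "b" => no
  Position 6: "a" => MATCH
  Position 7: "c" => no
Total occurrences: 3

3


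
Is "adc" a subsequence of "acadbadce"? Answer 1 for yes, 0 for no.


Check if "adc" is a subsequence of "acadbadce"
Greedy scan:
  Position 0 ('a'): matches sub[0] = 'a'
  Position 1 ('c'): no match needed
  Position 2 ('a'): no match needed
  Position 3 ('d'): matches sub[1] = 'd'
  Position 4 ('b'): no match needed
  Position 5 ('a'): no match needed
  Position 6 ('d'): no match needed
  Position 7 ('c'): matches sub[2] = 'c'
  Position 8 ('e'): no match needed
All 3 characters matched => is a subsequence

1


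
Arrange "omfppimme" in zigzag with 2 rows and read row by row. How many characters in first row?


Zigzag "omfppimme" into 2 rows:
Placing characters:
  'o' => row 0
  'm' => row 1
  'f' => row 0
  'p' => row 1
  'p' => row 0
  'i' => row 1
  'm' => row 0
  'm' => row 1
  'e' => row 0
Rows:
  Row 0: "ofpme"
  Row 1: "mpim"
First row length: 5

5


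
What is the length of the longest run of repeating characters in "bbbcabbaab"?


Input: "bbbcabbaab"
Scanning for longest run:
  Position 1 ('b'): continues run of 'b', length=2
  Position 2 ('b'): continues run of 'b', length=3
  Position 3 ('c'): new char, reset run to 1
  Position 4 ('a'): new char, reset run to 1
  Position 5 ('b'): new char, reset run to 1
  Position 6 ('b'): continues run of 'b', length=2
  Position 7 ('a'): new char, reset run to 1
  Position 8 ('a'): continues run of 'a', length=2
  Position 9 ('b'): new char, reset run to 1
Longest run: 'b' with length 3

3


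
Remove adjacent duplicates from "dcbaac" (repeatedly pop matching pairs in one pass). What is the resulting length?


Input: dcbaac
Stack-based adjacent duplicate removal:
  Read 'd': push. Stack: d
  Read 'c': push. Stack: dc
  Read 'b': push. Stack: dcb
  Read 'a': push. Stack: dcba
  Read 'a': matches stack top 'a' => pop. Stack: dcb
  Read 'c': push. Stack: dcbc
Final stack: "dcbc" (length 4)

4


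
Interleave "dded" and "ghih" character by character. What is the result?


Interleaving "dded" and "ghih":
  Position 0: 'd' from first, 'g' from second => "dg"
  Position 1: 'd' from first, 'h' from second => "dh"
  Position 2: 'e' from first, 'i' from second => "ei"
  Position 3: 'd' from first, 'h' from second => "dh"
Result: dgdheidh

dgdheidh


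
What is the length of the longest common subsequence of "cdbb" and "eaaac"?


LCS of "cdbb" and "eaaac"
DP table:
           e    a    a    a    c
      0    0    0    0    0    0
  c   0    0    0    0    0    1
  d   0    0    0    0    0    1
  b   0    0    0    0    0    1
  b   0    0    0    0    0    1
LCS length = dp[4][5] = 1

1


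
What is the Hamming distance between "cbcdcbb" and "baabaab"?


Comparing "cbcdcbb" and "baabaab" position by position:
  Position 0: 'c' vs 'b' => differ
  Position 1: 'b' vs 'a' => differ
  Position 2: 'c' vs 'a' => differ
  Position 3: 'd' vs 'b' => differ
  Position 4: 'c' vs 'a' => differ
  Position 5: 'b' vs 'a' => differ
  Position 6: 'b' vs 'b' => same
Total differences (Hamming distance): 6

6


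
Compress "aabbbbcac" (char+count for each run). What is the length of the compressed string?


Input: aabbbbcac
Runs:
  'a' x 2 => "a2"
  'b' x 4 => "b4"
  'c' x 1 => "c1"
  'a' x 1 => "a1"
  'c' x 1 => "c1"
Compressed: "a2b4c1a1c1"
Compressed length: 10

10


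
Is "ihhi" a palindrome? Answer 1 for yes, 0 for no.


Input: ihhi
Reversed: ihhi
  Compare pos 0 ('i') with pos 3 ('i'): match
  Compare pos 1 ('h') with pos 2 ('h'): match
Result: palindrome

1


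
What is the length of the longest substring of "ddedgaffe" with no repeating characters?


Input: "ddedgaffe"
Sliding window (track last position of each char):
  Position 0 ('d'): window [0,0] length 1 -- new best
  Position 1 ('d'): repeat (last at 0), move window start to 1
  Position 1 ('d'): window [1,1] length 1
  Position 2 ('e'): window [1,2] length 2 -- new best
  Position 3 ('d'): repeat (last at 1), move window start to 2
  Position 3 ('d'): window [2,3] length 2
  Position 4 ('g'): window [2,4] length 3 -- new best
  Position 5 ('a'): window [2,5] length 4 -- new best
  Position 6 ('f'): window [2,6] length 5 -- new best
  Position 7 ('f'): repeat (last at 6), move window start to 7
  Position 7 ('f'): window [7,7] length 1
  Position 8 ('e'): window [7,8] length 2
Longest substring with no repeats: "edgaf" with length 5

5


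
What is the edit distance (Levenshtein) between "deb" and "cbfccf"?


Computing edit distance: "deb" -> "cbfccf"
DP table:
           c    b    f    c    c    f
      0    1    2    3    4    5    6
  d   1    1    2    3    4    5    6
  e   2    2    2    3    4    5    6
  b   3    3    2    3    4    5    6
Edit distance = dp[3][6] = 6

6


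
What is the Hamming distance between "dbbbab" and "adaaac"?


Comparing "dbbbab" and "adaaac" position by position:
  Position 0: 'd' vs 'a' => differ
  Position 1: 'b' vs 'd' => differ
  Position 2: 'b' vs 'a' => differ
  Position 3: 'b' vs 'a' => differ
  Position 4: 'a' vs 'a' => same
  Position 5: 'b' vs 'c' => differ
Total differences (Hamming distance): 5

5


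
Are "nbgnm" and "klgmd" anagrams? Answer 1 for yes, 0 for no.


Strings: "nbgnm", "klgmd"
Sorted first:  bgmnn
Sorted second: dgklm
Differ at position 0: 'b' vs 'd' => not anagrams

0


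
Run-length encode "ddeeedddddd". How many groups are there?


Input: ddeeedddddd
Scanning for consecutive runs:
  Group 1: 'd' x 2 (positions 0-1)
  Group 2: 'e' x 3 (positions 2-4)
  Group 3: 'd' x 6 (positions 5-10)
Total groups: 3

3


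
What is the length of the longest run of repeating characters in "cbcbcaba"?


Input: "cbcbcaba"
Scanning for longest run:
  Position 1 ('b'): new char, reset run to 1
  Position 2 ('c'): new char, reset run to 1
  Position 3 ('b'): new char, reset run to 1
  Position 4 ('c'): new char, reset run to 1
  Position 5 ('a'): new char, reset run to 1
  Position 6 ('b'): new char, reset run to 1
  Position 7 ('a'): new char, reset run to 1
Longest run: 'c' with length 1

1


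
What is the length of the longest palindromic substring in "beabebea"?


Input: "beabebea"
Checking substrings for palindromes:
  [3:6] "beb" (len 3) => palindrome
  [4:7] "ebe" (len 3) => palindrome
Longest palindromic substring: "beb" with length 3

3


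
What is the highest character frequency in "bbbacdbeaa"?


Input: bbbacdbeaa
Character counts:
  'a': 3
  'b': 4
  'c': 1
  'd': 1
  'e': 1
Maximum frequency: 4

4


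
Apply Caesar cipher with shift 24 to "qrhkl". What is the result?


Caesar cipher: shift "qrhkl" by 24
  'q' (pos 16) + 24 = pos 14 = 'o'
  'r' (pos 17) + 24 = pos 15 = 'p'
  'h' (pos 7) + 24 = pos 5 = 'f'
  'k' (pos 10) + 24 = pos 8 = 'i'
  'l' (pos 11) + 24 = pos 9 = 'j'
Result: opfij

opfij


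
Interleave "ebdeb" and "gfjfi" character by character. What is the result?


Interleaving "ebdeb" and "gfjfi":
  Position 0: 'e' from first, 'g' from second => "eg"
  Position 1: 'b' from first, 'f' from second => "bf"
  Position 2: 'd' from first, 'j' from second => "dj"
  Position 3: 'e' from first, 'f' from second => "ef"
  Position 4: 'b' from first, 'i' from second => "bi"
Result: egbfdjefbi

egbfdjefbi


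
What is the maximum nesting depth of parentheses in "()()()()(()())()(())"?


Input: "()()()()(()())()(())"
Tracking depth:
  Position 0 '(': depth becomes 1
  Position 1 ')': depth becomes 0
  Position 2 '(': depth becomes 1
  Position 3 ')': depth becomes 0
  Position 4 '(': depth becomes 1
  Position 5 ')': depth becomes 0
  Position 6 '(': depth becomes 1
  Position 7 ')': depth becomes 0
  Position 8 '(': depth becomes 1
  Position 9 '(': depth becomes 2
  Position 10 ')': depth becomes 1
  Position 11 '(': depth becomes 2
  Position 12 ')': depth becomes 1
  Position 13 ')': depth becomes 0
  Position 14 '(': depth becomes 1
  Position 15 ')': depth becomes 0
  Position 16 '(': depth becomes 1
  Position 17 '(': depth becomes 2
  Position 18 ')': depth becomes 1
  Position 19 ')': depth becomes 0
Maximum depth reached: 2

2


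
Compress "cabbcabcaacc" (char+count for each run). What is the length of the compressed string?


Input: cabbcabcaacc
Runs:
  'c' x 1 => "c1"
  'a' x 1 => "a1"
  'b' x 2 => "b2"
  'c' x 1 => "c1"
  'a' x 1 => "a1"
  'b' x 1 => "b1"
  'c' x 1 => "c1"
  'a' x 2 => "a2"
  'c' x 2 => "c2"
Compressed: "c1a1b2c1a1b1c1a2c2"
Compressed length: 18

18


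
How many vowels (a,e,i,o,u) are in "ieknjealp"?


Input: ieknjealp
Checking each character:
  'i' at position 0: vowel (running total: 1)
  'e' at position 1: vowel (running total: 2)
  'k' at position 2: consonant
  'n' at position 3: consonant
  'j' at position 4: consonant
  'e' at position 5: vowel (running total: 3)
  'a' at position 6: vowel (running total: 4)
  'l' at position 7: consonant
  'p' at position 8: consonant
Total vowels: 4

4


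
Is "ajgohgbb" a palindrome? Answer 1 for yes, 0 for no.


Input: ajgohgbb
Reversed: bbghogja
  Compare pos 0 ('a') with pos 7 ('b'): MISMATCH
  Compare pos 1 ('j') with pos 6 ('b'): MISMATCH
  Compare pos 2 ('g') with pos 5 ('g'): match
  Compare pos 3 ('o') with pos 4 ('h'): MISMATCH
Result: not a palindrome

0


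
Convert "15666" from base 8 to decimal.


Input: "15666" in base 8
Positional expansion:
  Digit '1' (value 1) x 8^4 = 4096
  Digit '5' (value 5) x 8^3 = 2560
  Digit '6' (value 6) x 8^2 = 384
  Digit '6' (value 6) x 8^1 = 48
  Digit '6' (value 6) x 8^0 = 6
Sum = 7094

7094


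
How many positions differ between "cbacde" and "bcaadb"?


Comparing "cbacde" and "bcaadb" position by position:
  Position 0: 'c' vs 'b' => DIFFER
  Position 1: 'b' vs 'c' => DIFFER
  Position 2: 'a' vs 'a' => same
  Position 3: 'c' vs 'a' => DIFFER
  Position 4: 'd' vs 'd' => same
  Position 5: 'e' vs 'b' => DIFFER
Positions that differ: 4

4


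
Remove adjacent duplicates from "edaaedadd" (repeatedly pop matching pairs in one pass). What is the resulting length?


Input: edaaedadd
Stack-based adjacent duplicate removal:
  Read 'e': push. Stack: e
  Read 'd': push. Stack: ed
  Read 'a': push. Stack: eda
  Read 'a': matches stack top 'a' => pop. Stack: ed
  Read 'e': push. Stack: ede
  Read 'd': push. Stack: eded
  Read 'a': push. Stack: ededa
  Read 'd': push. Stack: ededad
  Read 'd': matches stack top 'd' => pop. Stack: ededa
Final stack: "ededa" (length 5)

5


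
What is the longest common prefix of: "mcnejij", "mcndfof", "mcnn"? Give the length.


Words: mcnejij, mcndfof, mcnn
  Position 0: all 'm' => match
  Position 1: all 'c' => match
  Position 2: all 'n' => match
  Position 3: ('e', 'd', 'n') => mismatch, stop
LCP = "mcn" (length 3)

3


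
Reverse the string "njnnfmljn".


Input: njnnfmljn
Reading characters right to left:
  Position 8: 'n'
  Position 7: 'j'
  Position 6: 'l'
  Position 5: 'm'
  Position 4: 'f'
  Position 3: 'n'
  Position 2: 'n'
  Position 1: 'j'
  Position 0: 'n'
Reversed: njlmfnnjn

njlmfnnjn


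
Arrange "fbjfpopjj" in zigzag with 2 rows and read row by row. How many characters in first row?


Zigzag "fbjfpopjj" into 2 rows:
Placing characters:
  'f' => row 0
  'b' => row 1
  'j' => row 0
  'f' => row 1
  'p' => row 0
  'o' => row 1
  'p' => row 0
  'j' => row 1
  'j' => row 0
Rows:
  Row 0: "fjppj"
  Row 1: "bfoj"
First row length: 5

5


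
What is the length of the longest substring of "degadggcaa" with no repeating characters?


Input: "degadggcaa"
Sliding window (track last position of each char):
  Position 0 ('d'): window [0,0] length 1 -- new best
  Position 1 ('e'): window [0,1] length 2 -- new best
  Position 2 ('g'): window [0,2] length 3 -- new best
  Position 3 ('a'): window [0,3] length 4 -- new best
  Position 4 ('d'): repeat (last at 0), move window start to 1
  Position 4 ('d'): window [1,4] length 4
  Position 5 ('g'): repeat (last at 2), move window start to 3
  Position 5 ('g'): window [3,5] length 3
  Position 6 ('g'): repeat (last at 5), move window start to 6
  Position 6 ('g'): window [6,6] length 1
  Position 7 ('c'): window [6,7] length 2
  Position 8 ('a'): window [6,8] length 3
  Position 9 ('a'): repeat (last at 8), move window start to 9
  Position 9 ('a'): window [9,9] length 1
Longest substring with no repeats: "dega" with length 4

4


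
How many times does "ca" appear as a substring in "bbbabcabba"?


Searching for "ca" in "bbbabcabba"
Scanning each position:
  Position 0: "bb" => no
  Position 1: "bb" => no
  Position 2: "ba" => no
  Position 3: "ab" => no
  Position 4: "bc" => no
  Position 5: "ca" => MATCH
  Position 6: "ab" => no
  Position 7: "bb" => no
  Position 8: "ba" => no
Total occurrences: 1

1


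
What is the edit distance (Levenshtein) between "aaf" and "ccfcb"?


Computing edit distance: "aaf" -> "ccfcb"
DP table:
           c    c    f    c    b
      0    1    2    3    4    5
  a   1    1    2    3    4    5
  a   2    2    2    3    4    5
  f   3    3    3    2    3    4
Edit distance = dp[3][5] = 4

4


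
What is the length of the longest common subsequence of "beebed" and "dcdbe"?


LCS of "beebed" and "dcdbe"
DP table:
           d    c    d    b    e
      0    0    0    0    0    0
  b   0    0    0    0    1    1
  e   0    0    0    0    1    2
  e   0    0    0    0    1    2
  b   0    0    0    0    1    2
  e   0    0    0    0    1    2
  d   0    1    1    1    1    2
LCS length = dp[6][5] = 2

2


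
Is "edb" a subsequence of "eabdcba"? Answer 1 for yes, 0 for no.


Check if "edb" is a subsequence of "eabdcba"
Greedy scan:
  Position 0 ('e'): matches sub[0] = 'e'
  Position 1 ('a'): no match needed
  Position 2 ('b'): no match needed
  Position 3 ('d'): matches sub[1] = 'd'
  Position 4 ('c'): no match needed
  Position 5 ('b'): matches sub[2] = 'b'
  Position 6 ('a'): no match needed
All 3 characters matched => is a subsequence

1


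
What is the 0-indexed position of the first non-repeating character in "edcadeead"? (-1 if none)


Input: edcadeead
Character frequencies:
  'a': 2
  'c': 1
  'd': 3
  'e': 3
Scanning left to right for freq == 1:
  Position 0 ('e'): freq=3, skip
  Position 1 ('d'): freq=3, skip
  Position 2 ('c'): unique! => answer = 2

2


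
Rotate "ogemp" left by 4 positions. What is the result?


Input: "ogemp", rotate left by 4
First 4 characters: "ogem"
Remaining characters: "p"
Concatenate remaining + first: "p" + "ogem" = "pogem"

pogem


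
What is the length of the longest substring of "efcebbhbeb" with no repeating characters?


Input: "efcebbhbeb"
Sliding window (track last position of each char):
  Position 0 ('e'): window [0,0] length 1 -- new best
  Position 1 ('f'): window [0,1] length 2 -- new best
  Position 2 ('c'): window [0,2] length 3 -- new best
  Position 3 ('e'): repeat (last at 0), move window start to 1
  Position 3 ('e'): window [1,3] length 3
  Position 4 ('b'): window [1,4] length 4 -- new best
  Position 5 ('b'): repeat (last at 4), move window start to 5
  Position 5 ('b'): window [5,5] length 1
  Position 6 ('h'): window [5,6] length 2
  Position 7 ('b'): repeat (last at 5), move window start to 6
  Position 7 ('b'): window [6,7] length 2
  Position 8 ('e'): window [6,8] length 3
  Position 9 ('b'): repeat (last at 7), move window start to 8
  Position 9 ('b'): window [8,9] length 2
Longest substring with no repeats: "fceb" with length 4

4


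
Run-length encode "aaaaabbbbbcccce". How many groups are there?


Input: aaaaabbbbbcccce
Scanning for consecutive runs:
  Group 1: 'a' x 5 (positions 0-4)
  Group 2: 'b' x 5 (positions 5-9)
  Group 3: 'c' x 4 (positions 10-13)
  Group 4: 'e' x 1 (positions 14-14)
Total groups: 4

4


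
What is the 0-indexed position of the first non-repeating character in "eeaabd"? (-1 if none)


Input: eeaabd
Character frequencies:
  'a': 2
  'b': 1
  'd': 1
  'e': 2
Scanning left to right for freq == 1:
  Position 0 ('e'): freq=2, skip
  Position 1 ('e'): freq=2, skip
  Position 2 ('a'): freq=2, skip
  Position 3 ('a'): freq=2, skip
  Position 4 ('b'): unique! => answer = 4

4


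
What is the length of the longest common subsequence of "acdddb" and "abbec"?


LCS of "acdddb" and "abbec"
DP table:
           a    b    b    e    c
      0    0    0    0    0    0
  a   0    1    1    1    1    1
  c   0    1    1    1    1    2
  d   0    1    1    1    1    2
  d   0    1    1    1    1    2
  d   0    1    1    1    1    2
  b   0    1    2    2    2    2
LCS length = dp[6][5] = 2

2


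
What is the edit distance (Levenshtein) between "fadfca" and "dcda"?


Computing edit distance: "fadfca" -> "dcda"
DP table:
           d    c    d    a
      0    1    2    3    4
  f   1    1    2    3    4
  a   2    2    2    3    3
  d   3    2    3    2    3
  f   4    3    3    3    3
  c   5    4    3    4    4
  a   6    5    4    4    4
Edit distance = dp[6][4] = 4

4


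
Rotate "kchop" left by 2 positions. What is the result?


Input: "kchop", rotate left by 2
First 2 characters: "kc"
Remaining characters: "hop"
Concatenate remaining + first: "hop" + "kc" = "hopkc"

hopkc


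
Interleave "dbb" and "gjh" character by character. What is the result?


Interleaving "dbb" and "gjh":
  Position 0: 'd' from first, 'g' from second => "dg"
  Position 1: 'b' from first, 'j' from second => "bj"
  Position 2: 'b' from first, 'h' from second => "bh"
Result: dgbjbh

dgbjbh


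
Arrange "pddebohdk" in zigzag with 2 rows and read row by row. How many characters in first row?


Zigzag "pddebohdk" into 2 rows:
Placing characters:
  'p' => row 0
  'd' => row 1
  'd' => row 0
  'e' => row 1
  'b' => row 0
  'o' => row 1
  'h' => row 0
  'd' => row 1
  'k' => row 0
Rows:
  Row 0: "pdbhk"
  Row 1: "deod"
First row length: 5

5


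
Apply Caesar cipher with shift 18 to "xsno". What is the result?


Caesar cipher: shift "xsno" by 18
  'x' (pos 23) + 18 = pos 15 = 'p'
  's' (pos 18) + 18 = pos 10 = 'k'
  'n' (pos 13) + 18 = pos 5 = 'f'
  'o' (pos 14) + 18 = pos 6 = 'g'
Result: pkfg

pkfg


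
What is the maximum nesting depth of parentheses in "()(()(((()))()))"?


Input: "()(()(((()))()))"
Tracking depth:
  Position 0 '(': depth becomes 1
  Position 1 ')': depth becomes 0
  Position 2 '(': depth becomes 1
  Position 3 '(': depth becomes 2
  Position 4 ')': depth becomes 1
  Position 5 '(': depth becomes 2
  Position 6 '(': depth becomes 3
  Position 7 '(': depth becomes 4
  Position 8 '(': depth becomes 5
  Position 9 ')': depth becomes 4
  Position 10 ')': depth becomes 3
  Position 11 ')': depth becomes 2
  Position 12 '(': depth becomes 3
  Position 13 ')': depth becomes 2
  Position 14 ')': depth becomes 1
  Position 15 ')': depth becomes 0
Maximum depth reached: 5

5


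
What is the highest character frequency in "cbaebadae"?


Input: cbaebadae
Character counts:
  'a': 3
  'b': 2
  'c': 1
  'd': 1
  'e': 2
Maximum frequency: 3

3


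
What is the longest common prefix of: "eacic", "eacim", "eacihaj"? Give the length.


Words: eacic, eacim, eacihaj
  Position 0: all 'e' => match
  Position 1: all 'a' => match
  Position 2: all 'c' => match
  Position 3: all 'i' => match
  Position 4: ('c', 'm', 'h') => mismatch, stop
LCP = "eaci" (length 4)

4


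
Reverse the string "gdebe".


Input: gdebe
Reading characters right to left:
  Position 4: 'e'
  Position 3: 'b'
  Position 2: 'e'
  Position 1: 'd'
  Position 0: 'g'
Reversed: ebedg

ebedg


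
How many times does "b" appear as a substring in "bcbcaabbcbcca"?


Searching for "b" in "bcbcaabbcbcca"
Scanning each position:
  Position 0: "b" => MATCH
  Position 1: "c" => no
  Position 2: "b" => MATCH
  Position 3: "c" => no
  Position 4: "a" => no
  Position 5: "a" => no
  Position 6: "b" => MATCH
  Position 7: "b" => MATCH
  Position 8: "c" => no
  Position 9: "b" => MATCH
  Position 10: "c" => no
  Position 11: "c" => no
  Position 12: "a" => no
Total occurrences: 5

5


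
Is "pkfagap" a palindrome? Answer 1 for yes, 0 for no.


Input: pkfagap
Reversed: pagafkp
  Compare pos 0 ('p') with pos 6 ('p'): match
  Compare pos 1 ('k') with pos 5 ('a'): MISMATCH
  Compare pos 2 ('f') with pos 4 ('g'): MISMATCH
Result: not a palindrome

0


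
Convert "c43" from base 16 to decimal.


Input: "c43" in base 16
Positional expansion:
  Digit 'c' (value 12) x 16^2 = 3072
  Digit '4' (value 4) x 16^1 = 64
  Digit '3' (value 3) x 16^0 = 3
Sum = 3139

3139


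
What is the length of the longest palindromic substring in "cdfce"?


Input: "cdfce"
Checking substrings for palindromes:
  No multi-char palindromic substrings found
Longest palindromic substring: "c" with length 1

1


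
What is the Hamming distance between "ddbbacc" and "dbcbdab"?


Comparing "ddbbacc" and "dbcbdab" position by position:
  Position 0: 'd' vs 'd' => same
  Position 1: 'd' vs 'b' => differ
  Position 2: 'b' vs 'c' => differ
  Position 3: 'b' vs 'b' => same
  Position 4: 'a' vs 'd' => differ
  Position 5: 'c' vs 'a' => differ
  Position 6: 'c' vs 'b' => differ
Total differences (Hamming distance): 5

5


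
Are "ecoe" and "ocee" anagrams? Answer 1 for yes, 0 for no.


Strings: "ecoe", "ocee"
Sorted first:  ceeo
Sorted second: ceeo
Sorted forms match => anagrams

1


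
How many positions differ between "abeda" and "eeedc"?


Comparing "abeda" and "eeedc" position by position:
  Position 0: 'a' vs 'e' => DIFFER
  Position 1: 'b' vs 'e' => DIFFER
  Position 2: 'e' vs 'e' => same
  Position 3: 'd' vs 'd' => same
  Position 4: 'a' vs 'c' => DIFFER
Positions that differ: 3

3


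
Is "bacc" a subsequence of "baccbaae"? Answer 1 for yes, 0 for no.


Check if "bacc" is a subsequence of "baccbaae"
Greedy scan:
  Position 0 ('b'): matches sub[0] = 'b'
  Position 1 ('a'): matches sub[1] = 'a'
  Position 2 ('c'): matches sub[2] = 'c'
  Position 3 ('c'): matches sub[3] = 'c'
  Position 4 ('b'): no match needed
  Position 5 ('a'): no match needed
  Position 6 ('a'): no match needed
  Position 7 ('e'): no match needed
All 4 characters matched => is a subsequence

1


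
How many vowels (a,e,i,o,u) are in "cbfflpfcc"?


Input: cbfflpfcc
Checking each character:
  'c' at position 0: consonant
  'b' at position 1: consonant
  'f' at position 2: consonant
  'f' at position 3: consonant
  'l' at position 4: consonant
  'p' at position 5: consonant
  'f' at position 6: consonant
  'c' at position 7: consonant
  'c' at position 8: consonant
Total vowels: 0

0


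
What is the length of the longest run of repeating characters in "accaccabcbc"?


Input: "accaccabcbc"
Scanning for longest run:
  Position 1 ('c'): new char, reset run to 1
  Position 2 ('c'): continues run of 'c', length=2
  Position 3 ('a'): new char, reset run to 1
  Position 4 ('c'): new char, reset run to 1
  Position 5 ('c'): continues run of 'c', length=2
  Position 6 ('a'): new char, reset run to 1
  Position 7 ('b'): new char, reset run to 1
  Position 8 ('c'): new char, reset run to 1
  Position 9 ('b'): new char, reset run to 1
  Position 10 ('c'): new char, reset run to 1
Longest run: 'c' with length 2

2


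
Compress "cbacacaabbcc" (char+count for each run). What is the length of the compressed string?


Input: cbacacaabbcc
Runs:
  'c' x 1 => "c1"
  'b' x 1 => "b1"
  'a' x 1 => "a1"
  'c' x 1 => "c1"
  'a' x 1 => "a1"
  'c' x 1 => "c1"
  'a' x 2 => "a2"
  'b' x 2 => "b2"
  'c' x 2 => "c2"
Compressed: "c1b1a1c1a1c1a2b2c2"
Compressed length: 18

18


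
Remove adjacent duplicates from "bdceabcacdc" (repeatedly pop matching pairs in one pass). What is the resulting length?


Input: bdceabcacdc
Stack-based adjacent duplicate removal:
  Read 'b': push. Stack: b
  Read 'd': push. Stack: bd
  Read 'c': push. Stack: bdc
  Read 'e': push. Stack: bdce
  Read 'a': push. Stack: bdcea
  Read 'b': push. Stack: bdceab
  Read 'c': push. Stack: bdceabc
  Read 'a': push. Stack: bdceabca
  Read 'c': push. Stack: bdceabcac
  Read 'd': push. Stack: bdceabcacd
  Read 'c': push. Stack: bdceabcacdc
Final stack: "bdceabcacdc" (length 11)

11


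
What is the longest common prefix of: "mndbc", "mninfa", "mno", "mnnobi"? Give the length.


Words: mndbc, mninfa, mno, mnnobi
  Position 0: all 'm' => match
  Position 1: all 'n' => match
  Position 2: ('d', 'i', 'o', 'n') => mismatch, stop
LCP = "mn" (length 2)

2


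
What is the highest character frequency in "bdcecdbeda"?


Input: bdcecdbeda
Character counts:
  'a': 1
  'b': 2
  'c': 2
  'd': 3
  'e': 2
Maximum frequency: 3

3


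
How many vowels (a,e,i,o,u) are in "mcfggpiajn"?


Input: mcfggpiajn
Checking each character:
  'm' at position 0: consonant
  'c' at position 1: consonant
  'f' at position 2: consonant
  'g' at position 3: consonant
  'g' at position 4: consonant
  'p' at position 5: consonant
  'i' at position 6: vowel (running total: 1)
  'a' at position 7: vowel (running total: 2)
  'j' at position 8: consonant
  'n' at position 9: consonant
Total vowels: 2

2


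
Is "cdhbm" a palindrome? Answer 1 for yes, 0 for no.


Input: cdhbm
Reversed: mbhdc
  Compare pos 0 ('c') with pos 4 ('m'): MISMATCH
  Compare pos 1 ('d') with pos 3 ('b'): MISMATCH
Result: not a palindrome

0


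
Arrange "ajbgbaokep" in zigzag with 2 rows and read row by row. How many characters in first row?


Zigzag "ajbgbaokep" into 2 rows:
Placing characters:
  'a' => row 0
  'j' => row 1
  'b' => row 0
  'g' => row 1
  'b' => row 0
  'a' => row 1
  'o' => row 0
  'k' => row 1
  'e' => row 0
  'p' => row 1
Rows:
  Row 0: "abboe"
  Row 1: "jgakp"
First row length: 5

5


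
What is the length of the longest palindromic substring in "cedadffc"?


Input: "cedadffc"
Checking substrings for palindromes:
  [2:5] "dad" (len 3) => palindrome
  [5:7] "ff" (len 2) => palindrome
Longest palindromic substring: "dad" with length 3

3


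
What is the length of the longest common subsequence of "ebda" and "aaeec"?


LCS of "ebda" and "aaeec"
DP table:
           a    a    e    e    c
      0    0    0    0    0    0
  e   0    0    0    1    1    1
  b   0    0    0    1    1    1
  d   0    0    0    1    1    1
  a   0    1    1    1    1    1
LCS length = dp[4][5] = 1

1


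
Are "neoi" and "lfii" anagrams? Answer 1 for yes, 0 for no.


Strings: "neoi", "lfii"
Sorted first:  eino
Sorted second: fiil
Differ at position 0: 'e' vs 'f' => not anagrams

0
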